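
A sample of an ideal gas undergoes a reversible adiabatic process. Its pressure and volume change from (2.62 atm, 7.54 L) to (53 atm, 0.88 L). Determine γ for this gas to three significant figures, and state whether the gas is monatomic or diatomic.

γ ≈ 1.40; diatomic

PV^γ = const ⇒ γ = ln(P₂/P₁) / ln(V₁/V₂).
γ = ln(53/2.62) / ln(7.54/0.88) = 1.4.
γ ≈ 1.40 is close to 7/5, so the gas is diatomic.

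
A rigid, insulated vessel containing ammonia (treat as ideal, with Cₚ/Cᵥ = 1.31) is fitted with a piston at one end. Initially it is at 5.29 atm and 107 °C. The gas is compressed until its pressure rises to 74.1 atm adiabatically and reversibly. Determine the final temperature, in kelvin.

T₂ ≈ 710 K

Adiabatic: T₂/T₁ = (P₂/P₁)^((γ−1)/γ).
T₁ = 107 °C = 380.1 K.
T₂ = 380.1 × (74.1/5.29)^(0.237) = 710 K.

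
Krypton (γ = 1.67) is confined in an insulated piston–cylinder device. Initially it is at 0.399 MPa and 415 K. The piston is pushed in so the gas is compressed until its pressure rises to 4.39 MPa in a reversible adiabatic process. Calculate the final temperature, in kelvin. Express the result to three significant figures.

Adiabatic: T₂/T₁ = (P₂/P₁)^((γ−1)/γ).
T₂ = 415 × (4.39/0.399)^(0.401) = 1086 K.

T₂ ≈ 1090 K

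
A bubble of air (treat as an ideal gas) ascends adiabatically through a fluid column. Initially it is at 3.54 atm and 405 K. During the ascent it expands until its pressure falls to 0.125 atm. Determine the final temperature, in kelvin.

T₂ ≈ 156 K

Along an adiabat T P^((1−γ)/γ) is constant, so T₂ = T₁ (P₂/P₁)^((γ−1)/γ).
For a diatomic ideal gas γ = 7/5, so (γ−1)/γ = 2/7.
T₂ = 405 × (0.125/3.54)^(2/7) = 155.8 K.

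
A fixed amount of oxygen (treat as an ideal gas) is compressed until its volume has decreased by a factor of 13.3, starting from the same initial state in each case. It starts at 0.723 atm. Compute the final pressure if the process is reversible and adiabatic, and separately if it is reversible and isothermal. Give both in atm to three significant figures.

adiabatic: 27.1 atm; isothermal: 9.62 atm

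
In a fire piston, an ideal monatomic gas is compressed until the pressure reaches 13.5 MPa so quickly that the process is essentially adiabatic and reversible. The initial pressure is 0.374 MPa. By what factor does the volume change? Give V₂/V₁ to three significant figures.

V₂/V₁ ≈ 0.116

From PV^γ = const, V₂/V₁ = (P₁/P₂)^(1/γ).
For a monatomic ideal gas γ = 5/3.
V₂/V₁ = (0.374/13.5)^(3/5) = 0.1163.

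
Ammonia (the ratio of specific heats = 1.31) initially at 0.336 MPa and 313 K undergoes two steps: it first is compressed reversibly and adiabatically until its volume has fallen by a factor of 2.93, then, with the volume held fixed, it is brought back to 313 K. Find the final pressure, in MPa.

P₃ ≈ 0.984 MPa

Adiabatic step (PV^γ = const): P₂ = 0.336×2.93^(1.31) = 1.374 MPa; T₂ = 313×2.93^(0.31) = 436.8 K.
Isochoric: P₃ = P₂(T₃/T₂) = 1.374 × (313/436.8) = 0.9845 MPa.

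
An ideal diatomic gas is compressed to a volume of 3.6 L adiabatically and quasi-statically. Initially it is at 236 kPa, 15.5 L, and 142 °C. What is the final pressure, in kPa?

Since PV^γ is constant along a reversible adiabat, P₂ = P₁ (V₁/V₂)^γ.
γ = 7/5 for a diatomic ideal gas.
P₂ = 236 × (15.5/3.6)^(7/5) = 1822 kPa.

P₂ ≈ 1820 kPa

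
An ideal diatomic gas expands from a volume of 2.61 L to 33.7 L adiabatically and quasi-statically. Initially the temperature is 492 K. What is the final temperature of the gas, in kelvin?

For a reversible adiabat TV^(γ−1) is constant, so T₂ = T₁ (V₁/V₂)^(γ−1).
For a diatomic ideal gas γ = 7/5, so γ−1 = 2/5.
T₂ = 492 × (2.61/33.7)^(2/5) = 176.8 K.

T₂ ≈ 177 K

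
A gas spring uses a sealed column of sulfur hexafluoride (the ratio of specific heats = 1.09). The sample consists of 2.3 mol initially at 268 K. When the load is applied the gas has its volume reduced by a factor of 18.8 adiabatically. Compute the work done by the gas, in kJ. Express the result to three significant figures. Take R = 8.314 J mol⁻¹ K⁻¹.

W ≈ -17.2 kJ

For a reversible adiabat TV^(γ−1) is constant, so T₂ = T₁ (V₁/V₂)^(γ−1).
T₂ = 268 × 18.8^(0.09) = 349 K.
Q = 0, so ΔU = W_on_gas = nCᵥΔT with Cᵥ = R/(γ−1) = 92.38 J/(mol·K).
ΔU = 2.3 × 92.38 × (349 − 268) = 17210 J.
Work done by the gas = −ΔU = -17210 J.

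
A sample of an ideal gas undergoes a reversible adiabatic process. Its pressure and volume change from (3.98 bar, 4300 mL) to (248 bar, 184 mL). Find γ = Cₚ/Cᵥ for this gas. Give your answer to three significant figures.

PV^γ = const ⇒ γ = ln(P₂/P₁) / ln(V₁/V₂).
γ = ln(248/3.98) / ln(4300/184) = 1.311.

γ ≈ 1.31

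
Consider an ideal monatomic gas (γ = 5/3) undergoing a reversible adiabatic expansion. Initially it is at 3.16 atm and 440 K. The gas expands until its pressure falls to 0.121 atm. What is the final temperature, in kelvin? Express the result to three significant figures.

Along an adiabat T P^((1−γ)/γ) is constant, so T₂ = T₁ (P₂/P₁)^((γ−1)/γ).
T₂ = 440 × (0.121/3.16)^(2/5) = 119.3 K.

T₂ ≈ 119 K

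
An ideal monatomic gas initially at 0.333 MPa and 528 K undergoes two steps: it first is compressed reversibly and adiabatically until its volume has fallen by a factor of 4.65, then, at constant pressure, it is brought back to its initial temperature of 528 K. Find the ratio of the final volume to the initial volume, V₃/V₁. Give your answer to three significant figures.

For a monatomic ideal gas γ = 5/3.
Adiabatic step: V₂/V₁ = 0.2151; T₂ = T₁·4.65^(2/3) = 1471 K.
Isobaric step: V₃/V₂ = T₃/T₂ = 528/1471.
V₃/V₁ = (V₂/V₁)(V₃/V₂) = 0.2151 × (528/1471) = 0.07719.

V₃/V₁ ≈ 0.0772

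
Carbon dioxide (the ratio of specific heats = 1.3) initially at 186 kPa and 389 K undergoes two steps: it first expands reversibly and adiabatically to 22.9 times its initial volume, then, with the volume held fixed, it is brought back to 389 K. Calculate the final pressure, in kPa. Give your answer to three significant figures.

P₃ ≈ 8.12 kPa

Adiabatic step (PV^γ = const): P₂ = 186×(1/22.9)^(1.3) = 3.175 kPa; T₂ = 389×(1/22.9)^(0.3) = 152.1 K.
Isochoric: P₃ = P₂(T₃/T₂) = 3.175 × (389/152.1) = 8.122 kPa.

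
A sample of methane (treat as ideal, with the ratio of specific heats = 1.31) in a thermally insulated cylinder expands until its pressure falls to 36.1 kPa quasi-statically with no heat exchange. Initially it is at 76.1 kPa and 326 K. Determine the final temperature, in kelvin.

T₂ ≈ 273 K

Adiabatic: T₂/T₁ = (P₂/P₁)^((γ−1)/γ).
T₂ = 326 × (36.1/76.1)^(0.237) = 273.3 K.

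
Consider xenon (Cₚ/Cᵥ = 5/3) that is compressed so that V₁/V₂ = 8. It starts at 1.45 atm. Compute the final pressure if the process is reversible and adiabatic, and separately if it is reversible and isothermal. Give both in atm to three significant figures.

Isothermal: P₂ = P₁(V₁/V₂) = 1.45×8 = 11.6 atm.
Adiabatic: P₂ = P₁(V₁/V₂)^γ = 1.45×8^(5/3) = 46.4 atm.

adiabatic: 46.4 atm; isothermal: 11.6 atm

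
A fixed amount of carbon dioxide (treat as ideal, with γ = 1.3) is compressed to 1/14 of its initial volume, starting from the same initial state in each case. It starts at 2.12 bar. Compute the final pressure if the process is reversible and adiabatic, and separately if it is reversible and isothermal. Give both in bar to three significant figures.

Isothermal: P₂ = P₁(V₁/V₂) = 2.12×14 = 29.68 bar.
Adiabatic: P₂ = P₁(V₁/V₂)^γ = 2.12×14^(1.3) = 65.51 bar.

adiabatic: 65.5 bar; isothermal: 29.7 bar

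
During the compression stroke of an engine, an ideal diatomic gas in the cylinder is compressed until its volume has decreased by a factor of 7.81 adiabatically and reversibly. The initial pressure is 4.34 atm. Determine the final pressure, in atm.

Adiabatic: P₁V₁^γ = P₂V₂^γ ⇒ P₂ = P₁ (V₁/V₂)^γ.
For a diatomic ideal gas γ = 7/5.
P₂ = 4.34 × 7.81^(7/5) = 77.13 atm.

P₂ ≈ 77.1 atm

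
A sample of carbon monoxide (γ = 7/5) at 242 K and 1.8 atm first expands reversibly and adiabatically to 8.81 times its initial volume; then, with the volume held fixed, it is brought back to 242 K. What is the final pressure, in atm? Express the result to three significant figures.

P₃ ≈ 0.204 atm

Adiabatic step (PV^γ = const): P₂ = 1.8×(1/8.81)^(7/5) = 0.08557 atm; T₂ = 242×(1/8.81)^(2/5) = 101.4 K.
Isochoric: P₃ = P₂(T₃/T₂) = 0.08557 × (242/101.4) = 0.2043 atm.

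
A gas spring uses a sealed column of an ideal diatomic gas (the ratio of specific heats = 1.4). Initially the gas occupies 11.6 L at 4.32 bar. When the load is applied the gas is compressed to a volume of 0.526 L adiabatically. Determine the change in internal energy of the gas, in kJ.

P₂ = P₁(V₁/V₂)^γ = 4.32×(11.6/0.526)^(1.4) = 328.4 bar.
For a reversible adiabat, W_by_gas = (P₁V₁ − P₂V₂)/(γ−1).
W_by = (432000×0.0116 − 3.284×10^7×0.000526) / (0.4) = -30650 J.
Q = 0 ⇒ ΔU = −W_by = 30650 J.

ΔU ≈ 30.7 kJ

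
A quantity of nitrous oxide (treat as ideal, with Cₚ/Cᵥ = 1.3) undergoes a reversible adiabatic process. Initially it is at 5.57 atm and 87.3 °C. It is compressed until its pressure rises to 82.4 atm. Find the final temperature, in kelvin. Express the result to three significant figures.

Adiabatic: T₂/T₁ = (P₂/P₁)^((γ−1)/γ).
T₁ = 87.3 °C = 360.4 K.
T₂ = 360.4 × (82.4/5.57)^(0.231) = 671.2 K.

T₂ ≈ 671 K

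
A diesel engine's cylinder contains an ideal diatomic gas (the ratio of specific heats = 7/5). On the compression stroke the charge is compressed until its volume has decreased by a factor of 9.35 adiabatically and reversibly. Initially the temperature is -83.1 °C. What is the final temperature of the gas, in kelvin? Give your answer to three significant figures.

Adiabatic: T₁V₁^(γ−1) = T₂V₂^(γ−1) ⇒ T₂ = T₁ (V₁/V₂)^(γ−1).
T₁ = -83.1 °C = 190 K.
T₂ = 190 × 9.35^(2/5) = 464.7 K.

T₂ ≈ 465 K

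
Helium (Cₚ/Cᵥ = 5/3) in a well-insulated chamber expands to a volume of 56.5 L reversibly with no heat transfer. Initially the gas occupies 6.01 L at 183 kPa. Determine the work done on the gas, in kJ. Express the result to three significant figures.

P₂ = P₁(V₁/V₂)^γ = 183×(6.01/56.5)^(5/3) = 4.37 kPa.
For a reversible adiabat, W_by_gas = (P₁V₁ − P₂V₂)/(γ−1).
W_by = (183000×0.00601 − 4370×0.0565) / (2/3) = 1279 J.
W_on_gas = −W_by = -1279 J.

W ≈ -1.28 kJ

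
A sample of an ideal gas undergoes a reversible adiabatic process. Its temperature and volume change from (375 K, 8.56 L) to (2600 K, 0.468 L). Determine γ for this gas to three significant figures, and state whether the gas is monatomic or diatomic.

γ ≈ 1.67; monatomic

TV^(γ−1) = const ⇒ γ − 1 = ln(T₂/T₁) / ln(V₁/V₂).
γ = 1 + ln(2600/375) / ln(8.56/0.468) = 1.666.
γ ≈ 1.67 is close to 5/3, so the gas is monatomic.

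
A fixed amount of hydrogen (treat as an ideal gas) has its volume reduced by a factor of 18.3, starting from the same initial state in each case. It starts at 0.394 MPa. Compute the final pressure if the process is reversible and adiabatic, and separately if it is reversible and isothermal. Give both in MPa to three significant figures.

adiabatic: 23.1 MPa; isothermal: 7.21 MPa

For a diatomic ideal gas γ = 7/5.
Isothermal: P₂ = P₁(V₁/V₂) = 0.394×18.3 = 7.21 MPa.
Adiabatic: P₂ = P₁(V₁/V₂)^γ = 0.394×18.3^(7/5) = 23.06 MPa.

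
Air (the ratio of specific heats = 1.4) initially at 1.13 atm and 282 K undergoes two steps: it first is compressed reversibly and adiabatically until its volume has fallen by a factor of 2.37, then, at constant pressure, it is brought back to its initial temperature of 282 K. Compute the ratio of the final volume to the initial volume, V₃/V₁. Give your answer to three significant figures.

V₃/V₁ ≈ 0.299

Adiabatic step: V₂/V₁ = 0.4219; T₂ = T₁·2.37^(0.4) = 398.2 K.
Isobaric step: V₃/V₂ = T₃/T₂ = 282/398.2.
V₃/V₁ = (V₂/V₁)(V₃/V₂) = 0.4219 × (282/398.2) = 0.2988.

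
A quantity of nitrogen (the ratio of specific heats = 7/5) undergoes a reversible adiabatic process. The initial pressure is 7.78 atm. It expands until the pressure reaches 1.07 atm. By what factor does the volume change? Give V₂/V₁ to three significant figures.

V₂/V₁ ≈ 4.13

From PV^γ = const, V₂/V₁ = (P₁/P₂)^(1/γ).
V₂/V₁ = (7.78/1.07)^(5/7) = 4.125.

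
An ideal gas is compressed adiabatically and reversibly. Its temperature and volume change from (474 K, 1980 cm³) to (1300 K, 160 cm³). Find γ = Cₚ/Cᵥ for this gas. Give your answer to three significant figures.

γ ≈ 1.40

TV^(γ−1) = const ⇒ γ − 1 = ln(T₂/T₁) / ln(V₁/V₂).
γ = 1 + ln(1300/474) / ln(1980/160) = 1.401.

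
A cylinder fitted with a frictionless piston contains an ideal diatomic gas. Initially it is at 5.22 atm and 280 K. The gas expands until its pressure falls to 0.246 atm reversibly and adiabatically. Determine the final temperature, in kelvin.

Adiabatic: T₂/T₁ = (P₂/P₁)^((γ−1)/γ).
For a diatomic ideal gas γ = 7/5, so (γ−1)/γ = 2/7.
T₂ = 280 × (0.246/5.22)^(2/7) = 117 K.

T₂ ≈ 117 K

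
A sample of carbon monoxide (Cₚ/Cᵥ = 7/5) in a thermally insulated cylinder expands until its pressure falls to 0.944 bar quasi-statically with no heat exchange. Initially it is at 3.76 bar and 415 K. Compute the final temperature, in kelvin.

Along an adiabat T P^((1−γ)/γ) is constant, so T₂ = T₁ (P₂/P₁)^((γ−1)/γ).
T₂ = 415 × (0.944/3.76)^(2/7) = 279.6 K.

T₂ ≈ 280 K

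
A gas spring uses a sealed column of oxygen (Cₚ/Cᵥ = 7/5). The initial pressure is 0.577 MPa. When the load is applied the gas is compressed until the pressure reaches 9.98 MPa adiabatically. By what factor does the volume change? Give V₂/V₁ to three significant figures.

From PV^γ = const, V₂/V₁ = (P₁/P₂)^(1/γ).
V₂/V₁ = (0.577/9.98)^(5/7) = 0.1305.

V₂/V₁ ≈ 0.131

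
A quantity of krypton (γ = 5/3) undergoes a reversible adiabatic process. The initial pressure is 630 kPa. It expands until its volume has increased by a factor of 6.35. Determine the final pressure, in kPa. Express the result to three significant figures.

P₂ ≈ 28.9 kPa

Adiabatic: P₁V₁^γ = P₂V₂^γ ⇒ P₂ = P₁ (V₁/V₂)^γ.
P₂ = 630 × (1/6.35)^(5/3) = 28.93 kPa.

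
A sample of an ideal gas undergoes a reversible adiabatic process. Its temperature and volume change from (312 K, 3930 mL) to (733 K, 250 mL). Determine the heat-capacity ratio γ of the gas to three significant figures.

γ ≈ 1.31

TV^(γ−1) = const ⇒ γ − 1 = ln(T₂/T₁) / ln(V₁/V₂).
γ = 1 + ln(733/312) / ln(3930/250) = 1.31.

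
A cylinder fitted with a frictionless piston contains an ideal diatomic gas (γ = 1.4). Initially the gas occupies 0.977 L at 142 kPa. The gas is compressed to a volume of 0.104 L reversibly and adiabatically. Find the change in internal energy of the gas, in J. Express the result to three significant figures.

P₂ = P₁(V₁/V₂)^γ = 142×(0.977/0.104)^(1.4) = 3268 kPa.
For a reversible adiabat, W_by_gas = (P₁V₁ − P₂V₂)/(γ−1).
W_by = (142000×0.000977 − 3.268×10^6×0.000104) / (0.4) = -502.9 J.
Q = 0 ⇒ ΔU = −W_by = 502.9 J.

ΔU ≈ 503 J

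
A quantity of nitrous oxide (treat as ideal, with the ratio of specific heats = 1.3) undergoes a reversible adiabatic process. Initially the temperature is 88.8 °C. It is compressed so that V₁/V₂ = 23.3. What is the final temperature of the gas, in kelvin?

Adiabatic: T₁V₁^(γ−1) = T₂V₂^(γ−1) ⇒ T₂ = T₁ (V₁/V₂)^(γ−1).
T₁ = 88.8 °C = 361.9 K.
T₂ = 361.9 × 23.3^(0.3) = 930.8 K.

T₂ ≈ 931 K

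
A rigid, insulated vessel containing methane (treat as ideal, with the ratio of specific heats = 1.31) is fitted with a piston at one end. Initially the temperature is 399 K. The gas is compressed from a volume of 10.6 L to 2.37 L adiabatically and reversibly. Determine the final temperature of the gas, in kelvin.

T₂ ≈ 635 K

For a reversible adiabat TV^(γ−1) is constant, so T₂ = T₁ (V₁/V₂)^(γ−1).
T₂ = 399 × (10.6/2.37)^(0.31) = 634.8 K.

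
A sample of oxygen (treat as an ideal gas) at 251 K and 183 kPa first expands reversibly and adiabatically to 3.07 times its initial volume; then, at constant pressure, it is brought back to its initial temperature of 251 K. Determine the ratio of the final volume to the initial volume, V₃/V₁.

For a diatomic ideal gas γ = 7/5.
Adiabatic step: V₂/V₁ = 3.07; T₂ = T₁·(1/3.07)^(2/5) = 160.3 K.
Isobaric step: V₃/V₂ = T₃/T₂ = 251/160.3.
V₃/V₁ = (V₂/V₁)(V₃/V₂) = 3.07 × (251/160.3) = 4.808.

V₃/V₁ ≈ 4.81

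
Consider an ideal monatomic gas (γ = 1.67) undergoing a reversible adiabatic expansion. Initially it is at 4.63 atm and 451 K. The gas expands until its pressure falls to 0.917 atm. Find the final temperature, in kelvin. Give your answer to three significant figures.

T₂ ≈ 236 K

Along an adiabat T P^((1−γ)/γ) is constant, so T₂ = T₁ (P₂/P₁)^((γ−1)/γ).
T₂ = 451 × (0.917/4.63)^(0.401) = 235.5 K.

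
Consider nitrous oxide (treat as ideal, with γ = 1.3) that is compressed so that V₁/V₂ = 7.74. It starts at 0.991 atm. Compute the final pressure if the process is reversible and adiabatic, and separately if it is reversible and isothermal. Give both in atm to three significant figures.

adiabatic: 14.2 atm; isothermal: 7.67 atm

Isothermal: P₂ = P₁(V₁/V₂) = 0.991×7.74 = 7.67 atm.
Adiabatic: P₂ = P₁(V₁/V₂)^γ = 0.991×7.74^(1.3) = 14.17 atm.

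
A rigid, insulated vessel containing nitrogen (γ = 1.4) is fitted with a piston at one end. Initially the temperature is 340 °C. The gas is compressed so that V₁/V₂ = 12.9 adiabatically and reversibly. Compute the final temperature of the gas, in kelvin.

Adiabatic: T₁V₁^(γ−1) = T₂V₂^(γ−1) ⇒ T₂ = T₁ (V₁/V₂)^(γ−1).
T₁ = 340 °C = 613.1 K.
T₂ = 613.1 × 12.9^(0.4) = 1705 K.

T₂ ≈ 1710 K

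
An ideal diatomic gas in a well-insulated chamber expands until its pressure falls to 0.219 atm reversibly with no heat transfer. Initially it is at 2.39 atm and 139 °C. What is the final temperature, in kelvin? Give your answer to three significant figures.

Adiabatic: T₂/T₁ = (P₂/P₁)^((γ−1)/γ).
For a diatomic ideal gas γ = 7/5, so (γ−1)/γ = 2/7.
T₁ = 139 °C = 412.1 K.
T₂ = 412.1 × (0.219/2.39)^(2/7) = 208.2 K.

T₂ ≈ 208 K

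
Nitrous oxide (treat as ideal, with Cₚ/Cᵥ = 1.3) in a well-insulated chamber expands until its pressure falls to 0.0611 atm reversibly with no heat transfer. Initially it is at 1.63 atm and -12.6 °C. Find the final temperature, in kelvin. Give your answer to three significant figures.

T₂ ≈ 122 K

Along an adiabat T P^((1−γ)/γ) is constant, so T₂ = T₁ (P₂/P₁)^((γ−1)/γ).
T₁ = -12.6 °C = 260.5 K.
T₂ = 260.5 × (0.0611/1.63)^(0.231) = 122.1 K.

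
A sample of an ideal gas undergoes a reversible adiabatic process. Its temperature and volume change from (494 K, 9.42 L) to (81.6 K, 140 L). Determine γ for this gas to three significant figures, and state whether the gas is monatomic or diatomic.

TV^(γ−1) = const ⇒ γ − 1 = ln(T₂/T₁) / ln(V₁/V₂).
γ = 1 + ln(81.6/494) / ln(9.42/140) = 1.667.
γ ≈ 1.67 is close to 5/3, so the gas is monatomic.

γ ≈ 1.67; monatomic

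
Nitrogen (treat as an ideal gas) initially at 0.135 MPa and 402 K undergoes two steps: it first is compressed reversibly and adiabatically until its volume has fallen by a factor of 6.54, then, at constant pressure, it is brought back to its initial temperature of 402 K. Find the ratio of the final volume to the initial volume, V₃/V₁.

V₃/V₁ ≈ 0.0721

For a diatomic ideal gas γ = 7/5.
Adiabatic step: V₂/V₁ = 0.1529; T₂ = T₁·6.54^(2/5) = 852 K.
Isobaric step: V₃/V₂ = T₃/T₂ = 402/852.
V₃/V₁ = (V₂/V₁)(V₃/V₂) = 0.1529 × (402/852) = 0.07214.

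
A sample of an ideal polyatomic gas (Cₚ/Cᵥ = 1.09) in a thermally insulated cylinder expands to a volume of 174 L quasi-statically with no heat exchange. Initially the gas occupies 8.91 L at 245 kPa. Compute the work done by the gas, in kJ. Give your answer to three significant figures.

W ≈ 5.69 kJ

P₂ = P₁(V₁/V₂)^γ = 245×(8.91/174)^(1.09) = 9.601 kPa.
For a reversible adiabat, W_by_gas = (P₁V₁ − P₂V₂)/(γ−1).
W_by = (245000×0.00891 − 9601×0.174) / (0.09) = 5692 J.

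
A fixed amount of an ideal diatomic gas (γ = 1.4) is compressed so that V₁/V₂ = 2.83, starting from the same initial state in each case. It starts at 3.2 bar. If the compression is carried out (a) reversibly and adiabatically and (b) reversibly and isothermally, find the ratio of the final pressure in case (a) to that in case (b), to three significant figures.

Isothermal: P_b = P₁(V₁/V₂) = 3.2×2.83.
Adiabatic: P_a = P₁(V₁/V₂)^γ = 3.2×2.83^(1.4).
P_a/P_b = (V₁/V₂)^(γ−1) = 2.83^(0.4) = 1.516.

P_adiabatic / P_isothermal ≈ 1.52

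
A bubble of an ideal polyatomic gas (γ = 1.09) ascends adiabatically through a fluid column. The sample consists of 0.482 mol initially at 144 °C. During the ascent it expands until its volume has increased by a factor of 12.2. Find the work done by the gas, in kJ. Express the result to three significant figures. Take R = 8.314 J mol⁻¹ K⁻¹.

Adiabatic: T₁V₁^(γ−1) = T₂V₂^(γ−1) ⇒ T₂ = T₁ (V₁/V₂)^(γ−1).
T₁ = 144 °C = 417.1 K.
T₂ = 417.1 × (1/12.2)^(0.09) = 333.1 K.
Q = 0, so ΔU = W_on_gas = nCᵥΔT with Cᵥ = R/(γ−1) = 92.38 J/(mol·K).
ΔU = 0.482 × 92.38 × (333.1 − 417.1) = -3744 J.
Work done by the gas = −ΔU = 3744 J.

W ≈ 3.74 kJ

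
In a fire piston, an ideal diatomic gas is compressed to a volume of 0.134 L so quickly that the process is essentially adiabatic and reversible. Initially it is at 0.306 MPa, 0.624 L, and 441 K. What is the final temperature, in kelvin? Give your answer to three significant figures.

Adiabatic: T₁V₁^(γ−1) = T₂V₂^(γ−1) ⇒ T₂ = T₁ (V₁/V₂)^(γ−1).
γ = 7/5 for a diatomic ideal gas.
T₂ = 441 × (0.624/0.134)^(2/5) = 816 K.

T₂ ≈ 816 K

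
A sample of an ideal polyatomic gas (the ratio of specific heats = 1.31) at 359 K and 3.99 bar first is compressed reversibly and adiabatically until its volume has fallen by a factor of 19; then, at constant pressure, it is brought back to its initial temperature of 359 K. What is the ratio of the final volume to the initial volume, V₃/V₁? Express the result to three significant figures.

Adiabatic step: V₂/V₁ = 0.05263; T₂ = T₁·19^(0.31) = 894.4 K.
Isobaric step: V₃/V₂ = T₃/T₂ = 359/894.4.
V₃/V₁ = (V₂/V₁)(V₃/V₂) = 0.05263 × (359/894.4) = 0.02113.

V₃/V₁ ≈ 0.0211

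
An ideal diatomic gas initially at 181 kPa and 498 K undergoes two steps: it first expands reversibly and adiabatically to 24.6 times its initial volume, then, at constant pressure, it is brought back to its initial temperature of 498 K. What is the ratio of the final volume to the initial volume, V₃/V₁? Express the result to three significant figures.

For a diatomic ideal gas γ = 7/5.
Adiabatic step: V₂/V₁ = 24.6; T₂ = T₁·(1/24.6)^(2/5) = 138.3 K.
Isobaric step: V₃/V₂ = T₃/T₂ = 498/138.3.
V₃/V₁ = (V₂/V₁)(V₃/V₂) = 24.6 × (498/138.3) = 88.57.

V₃/V₁ ≈ 88.6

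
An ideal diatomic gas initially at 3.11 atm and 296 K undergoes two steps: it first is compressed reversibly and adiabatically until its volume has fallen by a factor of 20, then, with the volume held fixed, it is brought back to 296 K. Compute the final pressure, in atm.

For a diatomic ideal gas γ = 7/5.
Adiabatic step (PV^γ = const): P₂ = 3.11×20^(7/5) = 206.2 atm; T₂ = 296×20^(2/5) = 981.1 K.
Isochoric: P₃ = P₂(T₃/T₂) = 206.2 × (296/981.1) = 62.2 atm.

P₃ ≈ 62.2 atm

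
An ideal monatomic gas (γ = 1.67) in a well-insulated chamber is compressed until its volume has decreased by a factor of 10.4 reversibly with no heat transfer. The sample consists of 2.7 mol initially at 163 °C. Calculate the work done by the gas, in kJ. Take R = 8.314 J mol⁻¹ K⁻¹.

For a reversible adiabat TV^(γ−1) is constant, so T₂ = T₁ (V₁/V₂)^(γ−1).
T₁ = 163 °C = 436.1 K.
T₂ = 436.1 × 10.4^(0.67) = 2094 K.
Q = 0, so ΔU = W_on_gas = nCᵥΔT with Cᵥ = R/(γ−1) = 12.41 J/(mol·K).
ΔU = 2.7 × 12.41 × (2094 − 436.1) = 55560 J.
Work done by the gas = −ΔU = -55560 J.

W ≈ -55.6 kJ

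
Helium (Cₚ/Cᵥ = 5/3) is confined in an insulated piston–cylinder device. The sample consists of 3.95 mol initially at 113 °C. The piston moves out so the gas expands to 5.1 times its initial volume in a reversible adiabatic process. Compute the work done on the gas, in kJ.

For a reversible adiabat TV^(γ−1) is constant, so T₂ = T₁ (V₁/V₂)^(γ−1).
T₁ = 113 °C = 386.1 K.
T₂ = 386.1 × (1/5.1)^(2/3) = 130.3 K.
Q = 0, so ΔU = W_on_gas = nCᵥΔT with Cᵥ = R/(γ−1) = 12.47 J/(mol·K).
ΔU = 3.95 × 12.47 × (130.3 − 386.1) = -12600 J.

W ≈ -12.6 kJ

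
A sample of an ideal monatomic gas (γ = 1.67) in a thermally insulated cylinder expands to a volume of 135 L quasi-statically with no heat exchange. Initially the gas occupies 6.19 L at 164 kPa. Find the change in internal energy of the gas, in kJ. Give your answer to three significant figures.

P₂ = P₁(V₁/V₂)^γ = 164×(6.19/135)^(1.67) = 0.9535 kPa.
For a reversible adiabat, W_by_gas = (P₁V₁ − P₂V₂)/(γ−1).
W_by = (164000×0.00619 − 953.5×0.135) / (0.67) = 1323 J.
Q = 0 ⇒ ΔU = −W_by = -1323 J.

ΔU ≈ -1.32 kJ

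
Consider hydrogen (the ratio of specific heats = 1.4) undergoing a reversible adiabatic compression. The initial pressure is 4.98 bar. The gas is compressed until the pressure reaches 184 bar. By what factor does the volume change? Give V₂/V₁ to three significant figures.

From PV^γ = const, V₂/V₁ = (P₁/P₂)^(1/γ).
V₂/V₁ = (4.98/184)^(0.714) = 0.07591.

V₂/V₁ ≈ 0.0759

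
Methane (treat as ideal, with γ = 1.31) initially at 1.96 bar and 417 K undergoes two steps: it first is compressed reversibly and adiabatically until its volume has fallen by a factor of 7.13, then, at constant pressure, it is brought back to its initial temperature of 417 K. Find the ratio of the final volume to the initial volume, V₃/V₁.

Adiabatic step: V₂/V₁ = 0.1403; T₂ = T₁·7.13^(0.31) = 766.6 K.
Isobaric step: V₃/V₂ = T₃/T₂ = 417/766.6.
V₃/V₁ = (V₂/V₁)(V₃/V₂) = 0.1403 × (417/766.6) = 0.07629.

V₃/V₁ ≈ 0.0763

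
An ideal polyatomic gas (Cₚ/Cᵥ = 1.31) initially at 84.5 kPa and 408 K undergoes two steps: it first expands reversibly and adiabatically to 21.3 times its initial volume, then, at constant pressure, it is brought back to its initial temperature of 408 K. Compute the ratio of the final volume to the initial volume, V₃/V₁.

Adiabatic step: V₂/V₁ = 21.3; T₂ = T₁·(1/21.3)^(0.31) = 158.1 K.
Isobaric step: V₃/V₂ = T₃/T₂ = 408/158.1.
V₃/V₁ = (V₂/V₁)(V₃/V₂) = 21.3 × (408/158.1) = 54.98.

V₃/V₁ ≈ 55.0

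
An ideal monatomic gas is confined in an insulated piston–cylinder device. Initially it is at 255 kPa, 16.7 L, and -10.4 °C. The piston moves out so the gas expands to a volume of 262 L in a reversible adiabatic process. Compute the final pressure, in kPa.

P₂ ≈ 2.59 kPa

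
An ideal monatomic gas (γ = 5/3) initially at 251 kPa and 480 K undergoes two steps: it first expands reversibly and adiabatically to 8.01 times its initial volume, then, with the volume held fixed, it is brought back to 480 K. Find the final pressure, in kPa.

P₃ ≈ 31.3 kPa

Adiabatic step (PV^γ = const): P₂ = 251×(1/8.01)^(5/3) = 7.827 kPa; T₂ = 480×(1/8.01)^(2/3) = 119.9 K.
Isochoric: P₃ = P₂(T₃/T₂) = 7.827 × (480/119.9) = 31.34 kPa.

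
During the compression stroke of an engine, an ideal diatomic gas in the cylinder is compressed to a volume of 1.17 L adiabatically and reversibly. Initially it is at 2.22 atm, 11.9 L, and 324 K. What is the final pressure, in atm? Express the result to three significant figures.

Since PV^γ is constant along a reversible adiabat, P₂ = P₁ (V₁/V₂)^γ.
γ = 7/5 for a diatomic ideal gas.
P₂ = 2.22 × (11.9/1.17)^(7/5) = 57.1 atm.

P₂ ≈ 57.1 atm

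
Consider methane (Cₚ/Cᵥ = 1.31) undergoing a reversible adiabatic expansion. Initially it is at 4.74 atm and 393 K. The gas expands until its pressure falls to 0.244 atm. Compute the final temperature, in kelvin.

Adiabatic: T₂/T₁ = (P₂/P₁)^((γ−1)/γ).
T₂ = 393 × (0.244/4.74)^(0.237) = 194.8 K.

T₂ ≈ 195 K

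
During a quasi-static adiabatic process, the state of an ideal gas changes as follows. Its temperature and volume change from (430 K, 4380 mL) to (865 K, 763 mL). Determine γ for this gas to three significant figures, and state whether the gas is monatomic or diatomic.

TV^(γ−1) = const ⇒ γ − 1 = ln(T₂/T₁) / ln(V₁/V₂).
γ = 1 + ln(865/430) / ln(4380/763) = 1.4.
γ ≈ 1.40 is close to 7/5, so the gas is diatomic.

γ ≈ 1.40; diatomic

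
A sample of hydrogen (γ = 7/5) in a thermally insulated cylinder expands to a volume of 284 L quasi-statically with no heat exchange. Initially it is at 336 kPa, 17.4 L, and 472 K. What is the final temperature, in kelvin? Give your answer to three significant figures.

T₂ ≈ 154 K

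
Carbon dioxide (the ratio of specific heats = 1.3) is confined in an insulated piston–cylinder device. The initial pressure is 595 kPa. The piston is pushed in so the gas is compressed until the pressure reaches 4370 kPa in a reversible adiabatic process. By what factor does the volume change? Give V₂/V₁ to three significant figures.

V₂/V₁ ≈ 0.216

From PV^γ = const, V₂/V₁ = (P₁/P₂)^(1/γ).
V₂/V₁ = (595/4370)^(0.769) = 0.2157.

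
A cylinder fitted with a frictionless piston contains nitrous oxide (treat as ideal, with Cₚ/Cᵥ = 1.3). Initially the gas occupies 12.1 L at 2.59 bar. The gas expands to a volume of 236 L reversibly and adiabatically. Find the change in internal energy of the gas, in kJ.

ΔU ≈ -6.16 kJ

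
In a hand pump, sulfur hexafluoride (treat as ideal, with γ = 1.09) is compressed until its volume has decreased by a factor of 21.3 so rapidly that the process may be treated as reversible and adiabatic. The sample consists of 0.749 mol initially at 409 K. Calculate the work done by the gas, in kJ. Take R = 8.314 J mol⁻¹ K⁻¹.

W ≈ -8.97 kJ

Adiabatic: T₁V₁^(γ−1) = T₂V₂^(γ−1) ⇒ T₂ = T₁ (V₁/V₂)^(γ−1).
T₂ = 409 × 21.3^(0.09) = 538.6 K.
Q = 0, so ΔU = W_on_gas = nCᵥΔT with Cᵥ = R/(γ−1) = 92.38 J/(mol·K).
ΔU = 0.749 × 92.38 × (538.6 − 409) = 8968 J.
Work done by the gas = −ΔU = -8968 J.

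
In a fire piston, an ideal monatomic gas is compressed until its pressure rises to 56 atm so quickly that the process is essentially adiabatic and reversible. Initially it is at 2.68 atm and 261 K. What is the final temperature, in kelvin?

Adiabatic: T₂/T₁ = (P₂/P₁)^((γ−1)/γ).
For a monatomic ideal gas γ = 5/3, so (γ−1)/γ = 2/5.
T₂ = 261 × (56/2.68)^(2/5) = 880.4 K.

T₂ ≈ 880 K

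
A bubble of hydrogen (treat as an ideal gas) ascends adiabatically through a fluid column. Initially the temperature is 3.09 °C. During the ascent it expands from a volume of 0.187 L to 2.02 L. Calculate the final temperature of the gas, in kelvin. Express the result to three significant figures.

Adiabatic: T₁V₁^(γ−1) = T₂V₂^(γ−1) ⇒ T₂ = T₁ (V₁/V₂)^(γ−1).
For a diatomic ideal gas γ = 7/5, so γ−1 = 2/5.
T₁ = 3.09 °C = 276.2 K.
T₂ = 276.2 × (0.187/2.02)^(2/5) = 106.6 K.

T₂ ≈ 107 K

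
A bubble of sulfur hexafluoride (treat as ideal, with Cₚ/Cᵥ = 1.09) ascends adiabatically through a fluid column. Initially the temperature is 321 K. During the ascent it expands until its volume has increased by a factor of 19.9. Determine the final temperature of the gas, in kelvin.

Adiabatic: T₁V₁^(γ−1) = T₂V₂^(γ−1) ⇒ T₂ = T₁ (V₁/V₂)^(γ−1).
T₂ = 321 × (1/19.9)^(0.09) = 245.2 K.

T₂ ≈ 245 K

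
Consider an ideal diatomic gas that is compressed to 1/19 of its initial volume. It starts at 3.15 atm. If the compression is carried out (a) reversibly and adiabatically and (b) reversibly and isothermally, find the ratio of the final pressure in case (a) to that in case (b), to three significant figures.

For a diatomic ideal gas γ = 7/5.
Isothermal: P_b = P₁(V₁/V₂) = 3.15×19.
Adiabatic: P_a = P₁(V₁/V₂)^γ = 3.15×19^(7/5).
P_a/P_b = (V₁/V₂)^(γ−1) = 19^(2/5) = 3.247.

P_adiabatic / P_isothermal ≈ 3.25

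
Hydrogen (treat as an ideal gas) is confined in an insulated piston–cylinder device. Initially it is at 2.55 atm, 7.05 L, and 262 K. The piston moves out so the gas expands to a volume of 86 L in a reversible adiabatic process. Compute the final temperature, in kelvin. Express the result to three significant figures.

For a reversible adiabat TV^(γ−1) is constant, so T₂ = T₁ (V₁/V₂)^(γ−1).
γ = 7/5 for a diatomic ideal gas.
T₂ = 262 × (7.05/86)^(2/5) = 96.33 K.

T₂ ≈ 96.3 K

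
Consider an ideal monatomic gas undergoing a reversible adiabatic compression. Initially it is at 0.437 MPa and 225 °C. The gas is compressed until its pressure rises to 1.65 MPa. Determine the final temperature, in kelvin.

Adiabatic: T₂/T₁ = (P₂/P₁)^((γ−1)/γ).
For a monatomic ideal gas γ = 5/3, so (γ−1)/γ = 2/5.
T₁ = 225 °C = 498.1 K.
T₂ = 498.1 × (1.65/0.437)^(2/5) = 847.5 K.

T₂ ≈ 848 K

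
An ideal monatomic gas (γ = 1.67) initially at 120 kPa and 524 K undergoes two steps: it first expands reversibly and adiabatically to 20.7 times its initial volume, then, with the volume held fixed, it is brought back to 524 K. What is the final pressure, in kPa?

P₃ ≈ 5.80 kPa

Adiabatic step (PV^γ = const): P₂ = 120×(1/20.7)^(1.67) = 0.7612 kPa; T₂ = 524×(1/20.7)^(0.67) = 68.81 K.
Isochoric: P₃ = P₂(T₃/T₂) = 0.7612 × (524/68.81) = 5.797 kPa.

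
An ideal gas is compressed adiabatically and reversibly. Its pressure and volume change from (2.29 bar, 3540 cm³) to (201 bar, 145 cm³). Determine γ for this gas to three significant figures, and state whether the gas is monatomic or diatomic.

γ ≈ 1.40; diatomic

PV^γ = const ⇒ γ = ln(P₂/P₁) / ln(V₁/V₂).
γ = ln(201/2.29) / ln(3540/145) = 1.4.
γ ≈ 1.40 is close to 7/5, so the gas is diatomic.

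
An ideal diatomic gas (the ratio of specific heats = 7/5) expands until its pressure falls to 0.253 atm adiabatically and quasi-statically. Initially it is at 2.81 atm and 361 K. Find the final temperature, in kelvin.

T₂ ≈ 181 K

Along an adiabat T P^((1−γ)/γ) is constant, so T₂ = T₁ (P₂/P₁)^((γ−1)/γ).
T₂ = 361 × (0.253/2.81)^(2/7) = 181.5 K.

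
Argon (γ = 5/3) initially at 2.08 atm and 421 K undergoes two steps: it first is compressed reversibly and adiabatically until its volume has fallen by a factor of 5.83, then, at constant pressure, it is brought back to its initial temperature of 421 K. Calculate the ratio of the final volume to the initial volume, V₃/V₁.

V₃/V₁ ≈ 0.0530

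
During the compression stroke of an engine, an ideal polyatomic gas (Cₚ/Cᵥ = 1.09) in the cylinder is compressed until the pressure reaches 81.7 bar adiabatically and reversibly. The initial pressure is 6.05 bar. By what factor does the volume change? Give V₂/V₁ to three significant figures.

From PV^γ = const, V₂/V₁ = (P₁/P₂)^(1/γ).
V₂/V₁ = (6.05/81.7)^(0.917) = 0.09181.

V₂/V₁ ≈ 0.0918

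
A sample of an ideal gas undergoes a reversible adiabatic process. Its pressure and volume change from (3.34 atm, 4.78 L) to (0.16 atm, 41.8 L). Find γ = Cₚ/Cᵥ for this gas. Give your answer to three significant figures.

PV^γ = const ⇒ γ = ln(P₂/P₁) / ln(V₁/V₂).
γ = ln(0.16/3.34) / ln(4.78/41.8) = 1.401.

γ ≈ 1.40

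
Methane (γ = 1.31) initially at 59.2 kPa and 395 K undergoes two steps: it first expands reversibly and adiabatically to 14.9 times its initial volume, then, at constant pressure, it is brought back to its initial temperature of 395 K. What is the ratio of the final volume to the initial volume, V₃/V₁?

V₃/V₁ ≈ 34.4

Adiabatic step: V₂/V₁ = 14.9; T₂ = T₁·(1/14.9)^(0.31) = 171 K.
Isobaric step: V₃/V₂ = T₃/T₂ = 395/171.
V₃/V₁ = (V₂/V₁)(V₃/V₂) = 14.9 × (395/171) = 34.43.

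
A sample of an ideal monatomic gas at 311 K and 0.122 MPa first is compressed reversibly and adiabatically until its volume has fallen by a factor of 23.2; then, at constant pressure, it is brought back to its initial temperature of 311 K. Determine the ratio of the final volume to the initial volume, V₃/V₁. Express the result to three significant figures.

For a monatomic ideal gas γ = 5/3.
Adiabatic step: V₂/V₁ = 0.0431; T₂ = T₁·23.2^(2/3) = 2530 K.
Isobaric step: V₃/V₂ = T₃/T₂ = 311/2530.
V₃/V₁ = (V₂/V₁)(V₃/V₂) = 0.0431 × (311/2530) = 0.005299.

V₃/V₁ ≈ 0.00530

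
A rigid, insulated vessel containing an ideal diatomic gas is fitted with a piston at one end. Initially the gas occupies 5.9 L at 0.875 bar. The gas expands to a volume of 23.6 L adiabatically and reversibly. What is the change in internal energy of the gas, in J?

ΔU ≈ -549 J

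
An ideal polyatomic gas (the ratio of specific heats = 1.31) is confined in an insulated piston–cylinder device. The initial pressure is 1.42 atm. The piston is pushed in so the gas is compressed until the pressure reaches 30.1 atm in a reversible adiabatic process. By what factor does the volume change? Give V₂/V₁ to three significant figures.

V₂/V₁ ≈ 0.0972

From PV^γ = const, V₂/V₁ = (P₁/P₂)^(1/γ).
V₂/V₁ = (1.42/30.1)^(0.763) = 0.09718.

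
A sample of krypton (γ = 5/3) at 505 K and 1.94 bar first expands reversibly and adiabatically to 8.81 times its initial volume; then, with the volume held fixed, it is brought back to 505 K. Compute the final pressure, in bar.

P₃ ≈ 0.220 bar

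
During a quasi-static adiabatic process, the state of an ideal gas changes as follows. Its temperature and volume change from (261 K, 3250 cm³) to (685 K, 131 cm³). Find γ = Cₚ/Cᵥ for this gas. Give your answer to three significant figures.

TV^(γ−1) = const ⇒ γ − 1 = ln(T₂/T₁) / ln(V₁/V₂).
γ = 1 + ln(685/261) / ln(3250/131) = 1.3.

γ ≈ 1.30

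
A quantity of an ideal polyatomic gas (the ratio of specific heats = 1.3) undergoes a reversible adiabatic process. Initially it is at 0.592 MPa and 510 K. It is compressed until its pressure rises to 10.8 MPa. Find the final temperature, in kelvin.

T₂ ≈ 997 K

Adiabatic: T₂/T₁ = (P₂/P₁)^((γ−1)/γ).
T₂ = 510 × (10.8/0.592)^(0.231) = 996.8 K.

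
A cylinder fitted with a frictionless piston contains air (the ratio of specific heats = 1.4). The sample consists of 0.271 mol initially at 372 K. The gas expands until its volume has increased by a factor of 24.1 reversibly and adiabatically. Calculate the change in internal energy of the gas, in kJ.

ΔU ≈ -1.51 kJ

Adiabatic: T₁V₁^(γ−1) = T₂V₂^(γ−1) ⇒ T₂ = T₁ (V₁/V₂)^(γ−1).
T₂ = 372 × (1/24.1)^(0.4) = 104.2 K.
Q = 0, so ΔU = W_on_gas = nCᵥΔT with Cᵥ = R/(γ−1) = 20.79 J/(mol·K).
ΔU = 0.271 × 20.79 × (104.2 − 372) = -1509 J.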